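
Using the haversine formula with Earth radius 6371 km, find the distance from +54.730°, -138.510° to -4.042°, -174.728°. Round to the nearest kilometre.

7336 km

Δλ = -174.728 − -138.510 = -36.218°.
Δφ = -4.042 − 54.730 = -58.772°.
a = sin²(Δφ/2) + cos φ₁ · cos φ₂ · sin²(Δλ/2) = 0.296426.
c = 2·atan2(√a, √(1−a)) = 1.15147 rad → d = 6371·c ≈ 7335.99 km.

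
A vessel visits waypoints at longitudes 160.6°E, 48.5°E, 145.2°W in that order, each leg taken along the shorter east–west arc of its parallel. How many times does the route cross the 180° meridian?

1

Leg 1: +160.6° → +48.5°, shortest Δλ = -112.1° (west) — does not cross 180°.
Leg 2: +48.5° → -145.2°, shortest Δλ = 166.3° (east) — crosses 180°.
Total crossings: 1.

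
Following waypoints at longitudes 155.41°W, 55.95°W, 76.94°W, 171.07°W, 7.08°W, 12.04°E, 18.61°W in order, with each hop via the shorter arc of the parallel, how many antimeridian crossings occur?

Leg 1: -155.41° → -55.95°, shortest Δλ = 99.46° (east) — does not cross 180°.
Leg 2: -55.95° → -76.94°, shortest Δλ = -20.99° (west) — does not cross 180°.
Leg 3: -76.94° → -171.07°, shortest Δλ = -94.13° (west) — does not cross 180°.
Leg 4: -171.07° → -7.08°, shortest Δλ = 163.99° (east) — does not cross 180°.
Leg 5: -7.08° → +12.04°, shortest Δλ = 19.12° (east) — does not cross 180°.
Leg 6: +12.04° → -18.61°, shortest Δλ = -30.65° (west) — does not cross 180°.
Total crossings: 0.

0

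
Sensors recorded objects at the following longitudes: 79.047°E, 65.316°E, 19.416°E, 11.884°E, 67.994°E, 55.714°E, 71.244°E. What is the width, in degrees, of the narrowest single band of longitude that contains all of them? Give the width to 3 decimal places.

67.163°

Sort the longitudes: +11.884°, +19.416°, +55.714°, +65.316°, +67.994°, +71.244°, +79.047°.
Eastward gaps between consecutive values (wrapping around): 7.532°, 36.298°, 9.602°, 2.678°, 3.250°, 7.803°, 292.837°.
Largest gap = 292.837° ⇒ minimal covering band is its complement: 360° − 292.837° = 67.163°.
Band runs from +11.884° eastward to +79.047°.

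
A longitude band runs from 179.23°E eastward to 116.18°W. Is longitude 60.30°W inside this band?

Band width going east from +179.23° to -116.18°: ((-116.18 − 179.23) mod 360) = 64.59°.
Offset of -60.30° east of the west edge: ((-60.30 − 179.23) mod 360) = 120.47°.
120.47° > 64.59° ⇒ outside.

No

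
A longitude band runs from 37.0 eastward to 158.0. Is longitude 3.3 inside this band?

Band width going east from +37.0° to +158.0°: ((158.0 − 37.0) mod 360) = 121.0°.
Offset of +3.3° east of the west edge: ((3.3 − 37.0) mod 360) = 326.3°.
326.3° > 121.0° ⇒ outside.

No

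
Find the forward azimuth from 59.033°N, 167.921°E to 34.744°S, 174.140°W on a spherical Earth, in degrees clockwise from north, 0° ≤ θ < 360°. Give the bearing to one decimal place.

165.3°

Δλ = -174.140 − 167.921 = -342.061°; wrapped into (−180°, 180°]: 17.939°.
θ = atan2( sin Δλ · cos φ₂ , cos φ₁ · sin φ₂ − sin φ₁ · cos φ₂ · cos Δλ )
  = atan2(0.25309, -0.96357) = 165.283° → normalised to [0°, 360°): 165.283°.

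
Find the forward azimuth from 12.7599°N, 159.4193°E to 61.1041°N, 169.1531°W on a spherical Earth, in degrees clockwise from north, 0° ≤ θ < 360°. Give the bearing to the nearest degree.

Δλ = -169.1531 − 159.4193 = -328.5724°; wrapped into (−180°, 180°]: 31.4276°.
θ = atan2( sin Δλ · cos φ₂ , cos φ₁ · sin φ₂ − sin φ₁ · cos φ₂ · cos Δλ )
  = atan2(0.25196, 0.76281) = 18.279° → normalised to [0°, 360°): 18.279°.

18°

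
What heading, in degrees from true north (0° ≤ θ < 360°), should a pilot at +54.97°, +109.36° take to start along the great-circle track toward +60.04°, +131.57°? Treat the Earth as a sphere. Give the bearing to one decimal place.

57.8°

Δλ = 131.57 − 109.36 = 22.21°.
θ = atan2( sin Δλ · cos φ₂ , cos φ₁ · sin φ₂ − sin φ₁ · cos φ₂ · cos Δλ )
  = atan2(0.18877, 0.11871) = 57.835° → normalised to [0°, 360°): 57.835°.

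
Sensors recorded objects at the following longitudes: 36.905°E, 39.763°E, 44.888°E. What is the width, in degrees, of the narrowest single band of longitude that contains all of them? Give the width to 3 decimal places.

Sort the longitudes: +36.905°, +39.763°, +44.888°.
Eastward gaps between consecutive values (wrapping around): 2.858°, 5.125°, 352.017°.
Largest gap = 352.017° ⇒ minimal covering band is its complement: 360° − 352.017° = 7.983°.
Band runs from +36.905° eastward to +44.888°.

7.983°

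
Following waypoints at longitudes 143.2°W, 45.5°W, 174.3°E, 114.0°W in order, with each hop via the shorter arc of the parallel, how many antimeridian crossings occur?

2

Leg 1: -143.2° → -45.5°, shortest Δλ = 97.7° (east) — does not cross 180°.
Leg 2: -45.5° → +174.3°, shortest Δλ = -140.2° (west) — crosses 180°.
Leg 3: +174.3° → -114.0°, shortest Δλ = 71.7° (east) — crosses 180°.
Total crossings: 2.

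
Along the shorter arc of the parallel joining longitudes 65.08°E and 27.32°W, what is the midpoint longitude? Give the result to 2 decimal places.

Signed shortest Δλ from +65.08° to -27.32° is -92.40°.
Midpoint longitude = +65.08° + (-92.40°)/2 = +65.08° − 46.20° = +18.88°.

18.88°E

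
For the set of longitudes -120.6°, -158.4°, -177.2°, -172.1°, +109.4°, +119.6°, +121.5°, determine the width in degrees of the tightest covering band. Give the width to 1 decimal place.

Sort the longitudes: -177.2°, -172.1°, -158.4°, -120.6°, +109.4°, +119.6°, +121.5°.
Eastward gaps between consecutive values (wrapping around): 5.1°, 13.7°, 37.8°, 230.0°, 10.2°, 1.9°, 61.3°.
Largest gap = 230.0° ⇒ minimal covering band is its complement: 360° − 230.0° = 130.0°.
Band runs from +109.4° eastward to -120.6°, crossing the antimeridian.

130.0°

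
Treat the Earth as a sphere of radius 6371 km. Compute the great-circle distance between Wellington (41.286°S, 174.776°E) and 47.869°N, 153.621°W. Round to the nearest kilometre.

10390 km

Δλ = -153.621 − 174.776 = -328.397°; wrapped into (−180°, 180°]: 31.603°.
Δφ = 47.869 − -41.286 = 89.155°.
a = sin²(Δφ/2) + cos φ₁ · cos φ₂ · sin²(Δλ/2) = 0.530004.
c = 2·atan2(√a, √(1−a)) = 1.63084 rad → d = 6371·c ≈ 10390.08 km.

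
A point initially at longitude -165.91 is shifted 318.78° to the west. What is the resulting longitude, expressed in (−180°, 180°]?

-124.69°

Start at -165.91°; shift −318.78° → -484.69°.
-484.69° lies outside (−180°, 180°]; add 360° → -124.69°.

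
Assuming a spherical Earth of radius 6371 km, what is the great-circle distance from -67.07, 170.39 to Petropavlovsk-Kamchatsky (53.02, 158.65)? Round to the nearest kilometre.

Δλ = 158.65 − 170.39 = -11.74°.
Δφ = 53.02 − -67.07 = 120.09°.
a = sin²(Δφ/2) + cos φ₁ · cos φ₂ · sin²(Δλ/2) = 0.753131.
c = 2·atan2(√a, √(1−a)) = 2.10164 rad → d = 6371·c ≈ 13389.56 km.

13390 km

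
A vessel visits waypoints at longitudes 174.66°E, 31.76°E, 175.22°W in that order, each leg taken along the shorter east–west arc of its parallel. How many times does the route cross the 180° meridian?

Leg 1: +174.66° → +31.76°, shortest Δλ = -142.9° (west) — does not cross 180°.
Leg 2: +31.76° → -175.22°, shortest Δλ = 153.02° (east) — crosses 180°.
Total crossings: 1.

1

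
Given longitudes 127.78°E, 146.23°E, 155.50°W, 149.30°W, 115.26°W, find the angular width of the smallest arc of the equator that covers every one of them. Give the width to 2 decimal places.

116.96°

Sort the longitudes: -155.50°, -149.30°, -115.26°, +127.78°, +146.23°.
Eastward gaps between consecutive values (wrapping around): 6.20°, 34.04°, 243.04°, 18.45°, 58.27°.
Largest gap = 243.04° ⇒ minimal covering band is its complement: 360° − 243.04° = 116.96°.
Band runs from +127.78° eastward to -115.26°, crossing the antimeridian.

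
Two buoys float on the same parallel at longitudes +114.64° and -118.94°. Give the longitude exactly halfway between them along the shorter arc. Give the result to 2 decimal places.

+177.85°

Signed shortest Δλ from +114.64° to -118.94° is +126.42°.
Midpoint longitude = +114.64° + (+126.42°)/2 = +114.64° + 63.21° = +177.85°.
(The naïve average (+114.64 + -118.94)/2 = -2.15° is on the wrong side of the globe.)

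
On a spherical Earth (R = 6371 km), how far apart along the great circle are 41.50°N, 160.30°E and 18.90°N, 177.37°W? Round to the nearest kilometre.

Δλ = -177.37 − 160.30 = -337.67°; wrapped into (−180°, 180°]: 22.33°.
Δφ = 18.90 − 41.50 = -22.60°.
a = sin²(Δφ/2) + cos φ₁ · cos φ₂ · sin²(Δλ/2) = 0.064963.
c = 2·atan2(√a, √(1−a)) = 0.51544 rad → d = 6371·c ≈ 3283.88 km.

3284 km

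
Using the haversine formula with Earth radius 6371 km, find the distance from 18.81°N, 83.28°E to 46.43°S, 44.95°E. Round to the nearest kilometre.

Δλ = 44.95 − 83.28 = -38.33°.
Δφ = -46.43 − 18.81 = -65.24°.
a = sin²(Δφ/2) + cos φ₁ · cos φ₂ · sin²(Δλ/2) = 0.360906.
c = 2·atan2(√a, √(1−a)) = 1.28889 rad → d = 6371·c ≈ 8211.51 km.

8212 km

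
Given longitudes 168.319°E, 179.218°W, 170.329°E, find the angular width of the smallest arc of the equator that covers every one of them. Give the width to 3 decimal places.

12.463°

Sort the longitudes: -179.218°, +168.319°, +170.329°.
Eastward gaps between consecutive values (wrapping around): 347.537°, 2.010°, 10.453°.
Largest gap = 347.537° ⇒ minimal covering band is its complement: 360° − 347.537° = 12.463°.
Band runs from +168.319° eastward to -179.218°, crossing the antimeridian.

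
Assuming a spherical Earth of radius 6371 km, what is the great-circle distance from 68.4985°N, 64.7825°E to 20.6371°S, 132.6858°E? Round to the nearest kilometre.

11283 km

Δλ = 132.6858 − 64.7825 = 67.9033°.
Δφ = -20.6371 − 68.4985 = -89.1356°.
a = sin²(Δφ/2) + cos φ₁ · cos φ₂ · sin²(Δλ/2) = 0.599446.
c = 2·atan2(√a, √(1−a)) = 1.77102 rad → d = 6371·c ≈ 11283.19 km.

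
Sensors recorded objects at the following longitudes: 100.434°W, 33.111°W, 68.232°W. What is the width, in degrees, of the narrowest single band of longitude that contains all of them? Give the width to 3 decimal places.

Sort the longitudes: -100.434°, -68.232°, -33.111°.
Eastward gaps between consecutive values (wrapping around): 32.202°, 35.121°, 292.677°.
Largest gap = 292.677° ⇒ minimal covering band is its complement: 360° − 292.677° = 67.323°.
Band runs from -100.434° eastward to -33.111°.

67.323°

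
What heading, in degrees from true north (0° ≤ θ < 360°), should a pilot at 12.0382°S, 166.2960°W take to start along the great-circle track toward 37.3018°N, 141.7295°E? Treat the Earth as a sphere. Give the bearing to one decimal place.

Δλ = 141.7295 − -166.2960 = 308.0255°; wrapped into (−180°, 180°]: -51.9745°.
θ = atan2( sin Δλ · cos φ₂ , cos φ₁ · sin φ₂ − sin φ₁ · cos φ₂ · cos Δλ )
  = atan2(-0.62661, 0.69488) = -42.042° → normalised to [0°, 360°): 317.958°.

318.0°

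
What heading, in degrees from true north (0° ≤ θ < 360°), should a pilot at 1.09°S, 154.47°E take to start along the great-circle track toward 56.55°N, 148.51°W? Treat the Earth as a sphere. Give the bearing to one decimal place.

Δλ = -148.51 − 154.47 = -302.98°; wrapped into (−180°, 180°]: 57.02°.
θ = atan2( sin Δλ · cos φ₂ , cos φ₁ · sin φ₂ − sin φ₁ · cos φ₂ · cos Δλ )
  = atan2(0.46239, 0.83992) = 28.833° → normalised to [0°, 360°): 28.833°.

28.8°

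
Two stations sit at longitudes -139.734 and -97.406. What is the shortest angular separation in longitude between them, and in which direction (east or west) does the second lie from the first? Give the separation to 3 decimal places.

Raw difference: -97.406 − -139.734 = 42.328°.
Normalise into (−180°, 180°]: 42.328° stays 42.328°.
Positive ⇒ the second point lies to the east; separation 42.328°.

42.328° east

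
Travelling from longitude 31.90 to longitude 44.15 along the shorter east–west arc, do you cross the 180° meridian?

Signed shortest Δλ = ((44.15 − 31.90 + 180) mod 360) − 180 = 12.25°.
Going east by 12.25° from +31.90° reaches +44.15° without touching 180°.

No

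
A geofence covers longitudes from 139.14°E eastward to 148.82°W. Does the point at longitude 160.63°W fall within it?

Yes

Band width going east from +139.14° to -148.82°: ((-148.82 − 139.14) mod 360) = 72.04°.
Offset of -160.63° east of the west edge: ((-160.63 − 139.14) mod 360) = 60.23°.
60.23° ≤ 72.04° ⇒ inside.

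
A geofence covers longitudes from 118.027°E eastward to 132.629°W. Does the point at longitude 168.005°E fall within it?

Yes

Band width going east from +118.027° to -132.629°: ((-132.629 − 118.027) mod 360) = 109.344°.
Offset of +168.005° east of the west edge: ((168.005 − 118.027) mod 360) = 49.978°.
49.978° ≤ 109.344° ⇒ inside.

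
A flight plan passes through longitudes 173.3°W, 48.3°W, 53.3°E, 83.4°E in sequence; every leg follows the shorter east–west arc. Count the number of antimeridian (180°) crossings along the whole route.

0

Leg 1: -173.3° → -48.3°, shortest Δλ = 125.0° (east) — does not cross 180°.
Leg 2: -48.3° → +53.3°, shortest Δλ = 101.6° (east) — does not cross 180°.
Leg 3: +53.3° → +83.4°, shortest Δλ = 30.1° (east) — does not cross 180°.
Total crossings: 0.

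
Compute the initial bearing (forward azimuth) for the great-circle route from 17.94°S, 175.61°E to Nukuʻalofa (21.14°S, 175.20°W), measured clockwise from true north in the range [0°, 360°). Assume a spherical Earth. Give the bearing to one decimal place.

Δλ = -175.20 − 175.61 = -350.81°; wrapped into (−180°, 180°]: 9.19°.
θ = atan2( sin Δλ · cos φ₂ , cos φ₁ · sin φ₂ − sin φ₁ · cos φ₂ · cos Δλ )
  = atan2(0.14896, -0.05951) = 111.776° → normalised to [0°, 360°): 111.776°.

111.8°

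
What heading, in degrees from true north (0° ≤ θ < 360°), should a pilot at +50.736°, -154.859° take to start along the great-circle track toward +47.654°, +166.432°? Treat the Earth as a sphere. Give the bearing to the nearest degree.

278°

Δλ = 166.432 − -154.859 = 321.291°; wrapped into (−180°, 180°]: -38.709°.
θ = atan2( sin Δλ · cos φ₂ , cos φ₁ · sin φ₂ − sin φ₁ · cos φ₂ · cos Δλ )
  = atan2(-0.42125, 0.06080) = -81.787° → normalised to [0°, 360°): 278.213°.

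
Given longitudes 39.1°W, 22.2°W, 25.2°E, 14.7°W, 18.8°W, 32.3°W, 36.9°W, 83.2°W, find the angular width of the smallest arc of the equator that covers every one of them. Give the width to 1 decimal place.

108.4°

Sort the longitudes: -83.2°, -39.1°, -36.9°, -32.3°, -22.2°, -18.8°, -14.7°, +25.2°.
Eastward gaps between consecutive values (wrapping around): 44.1°, 2.2°, 4.6°, 10.1°, 3.4°, 4.1°, 39.9°, 251.6°.
Largest gap = 251.6° ⇒ minimal covering band is its complement: 360° − 251.6° = 108.4°.
Band runs from -83.2° eastward to +25.2°.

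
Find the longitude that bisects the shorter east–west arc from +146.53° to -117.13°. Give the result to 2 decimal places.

Signed shortest Δλ from +146.53° to -117.13° is +96.34°.
Midpoint longitude = +146.53° + (+96.34°)/2 = +146.53° + 48.17° = +194.70°.
Normalise into (−180°, 180°]: -165.30°.
(The naïve average (+146.53 + -117.13)/2 = 14.7° is on the wrong side of the globe.)

-165.30°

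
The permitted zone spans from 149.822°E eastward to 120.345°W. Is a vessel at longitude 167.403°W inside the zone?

Yes

Band width going east from +149.822° to -120.345°: ((-120.345 − 149.822) mod 360) = 89.833°.
Offset of -167.403° east of the west edge: ((-167.403 − 149.822) mod 360) = 42.775°.
42.775° ≤ 89.833° ⇒ inside.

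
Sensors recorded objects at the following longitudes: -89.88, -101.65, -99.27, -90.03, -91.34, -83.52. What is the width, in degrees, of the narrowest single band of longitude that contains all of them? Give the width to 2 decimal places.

18.13°

Sort the longitudes: -101.65°, -99.27°, -91.34°, -90.03°, -89.88°, -83.52°.
Eastward gaps between consecutive values (wrapping around): 2.38°, 7.93°, 1.31°, 0.15°, 6.36°, 341.87°.
Largest gap = 341.87° ⇒ minimal covering band is its complement: 360° − 341.87° = 18.13°.
Band runs from -101.65° eastward to -83.52°.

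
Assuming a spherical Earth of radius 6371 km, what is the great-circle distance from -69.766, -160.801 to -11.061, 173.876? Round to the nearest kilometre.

6768 km

Δλ = 173.876 − -160.801 = 334.677°; wrapped into (−180°, 180°]: -25.323°.
Δφ = -11.061 − -69.766 = 58.705°.
a = sin²(Δφ/2) + cos φ₁ · cos φ₂ · sin²(Δλ/2) = 0.256585.
c = 2·atan2(√a, √(1−a)) = 1.06234 rad → d = 6371·c ≈ 6768.17 km.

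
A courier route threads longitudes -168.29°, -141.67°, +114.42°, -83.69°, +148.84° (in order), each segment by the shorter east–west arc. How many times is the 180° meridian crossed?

Leg 1: -168.29° → -141.67°, shortest Δλ = 26.62° (east) — does not cross 180°.
Leg 2: -141.67° → +114.42°, shortest Δλ = -103.91° (west) — crosses 180°.
Leg 3: +114.42° → -83.69°, shortest Δλ = 161.89° (east) — crosses 180°.
Leg 4: -83.69° → +148.84°, shortest Δλ = -127.47° (west) — crosses 180°.
Total crossings: 3.

3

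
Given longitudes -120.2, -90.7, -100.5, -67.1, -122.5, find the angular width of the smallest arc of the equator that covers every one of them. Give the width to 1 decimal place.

Sort the longitudes: -122.5°, -120.2°, -100.5°, -90.7°, -67.1°.
Eastward gaps between consecutive values (wrapping around): 2.3°, 19.7°, 9.8°, 23.6°, 304.6°.
Largest gap = 304.6° ⇒ minimal covering band is its complement: 360° − 304.6° = 55.4°.
Band runs from -122.5° eastward to -67.1°.

55.4°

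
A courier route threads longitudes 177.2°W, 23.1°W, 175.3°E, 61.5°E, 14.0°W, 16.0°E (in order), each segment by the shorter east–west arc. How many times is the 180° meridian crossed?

1

Leg 1: -177.2° → -23.1°, shortest Δλ = 154.1° (east) — does not cross 180°.
Leg 2: -23.1° → +175.3°, shortest Δλ = -161.6° (west) — crosses 180°.
Leg 3: +175.3° → +61.5°, shortest Δλ = -113.8° (west) — does not cross 180°.
Leg 4: +61.5° → -14.0°, shortest Δλ = -75.5° (west) — does not cross 180°.
Leg 5: -14.0° → +16.0°, shortest Δλ = 30.0° (east) — does not cross 180°.
Total crossings: 1.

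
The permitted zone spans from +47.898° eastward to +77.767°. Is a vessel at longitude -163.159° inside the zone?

No

Band width going east from +47.898° to +77.767°: ((77.767 − 47.898) mod 360) = 29.869°.
Offset of -163.159° east of the west edge: ((-163.159 − 47.898) mod 360) = 148.943°.
148.943° > 29.869° ⇒ outside.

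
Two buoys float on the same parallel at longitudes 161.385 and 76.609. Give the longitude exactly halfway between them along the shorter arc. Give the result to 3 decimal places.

Signed shortest Δλ from +161.385° to +76.609° is -84.776°.
Midpoint longitude = +161.385° + (-84.776°)/2 = +161.385° − 42.388° = +118.997°.

+118.997°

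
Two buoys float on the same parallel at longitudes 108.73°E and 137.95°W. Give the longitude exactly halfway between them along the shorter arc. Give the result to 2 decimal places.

Signed shortest Δλ from +108.73° to -137.95° is +113.32°.
Midpoint longitude = +108.73° + (+113.32°)/2 = +108.73° + 56.66° = +165.39°.
(The naïve average (+108.73 + -137.95)/2 = -14.61° is on the wrong side of the globe.)

165.39°E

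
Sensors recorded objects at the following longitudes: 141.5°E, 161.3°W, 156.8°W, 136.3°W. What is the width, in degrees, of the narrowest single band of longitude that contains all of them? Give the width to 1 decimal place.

82.2°

Sort the longitudes: -161.3°, -156.8°, -136.3°, +141.5°.
Eastward gaps between consecutive values (wrapping around): 4.5°, 20.5°, 277.8°, 57.2°.
Largest gap = 277.8° ⇒ minimal covering band is its complement: 360° − 277.8° = 82.2°.
Band runs from +141.5° eastward to -136.3°, crossing the antimeridian.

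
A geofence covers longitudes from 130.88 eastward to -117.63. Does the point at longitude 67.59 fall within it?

Band width going east from +130.88° to -117.63°: ((-117.63 − 130.88) mod 360) = 111.49°.
Offset of +67.59° east of the west edge: ((67.59 − 130.88) mod 360) = 296.71°.
296.71° > 111.49° ⇒ outside.

No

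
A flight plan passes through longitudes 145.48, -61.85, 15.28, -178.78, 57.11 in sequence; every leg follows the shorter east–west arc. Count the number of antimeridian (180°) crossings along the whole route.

Leg 1: +145.48° → -61.85°, shortest Δλ = 152.67° (east) — crosses 180°.
Leg 2: -61.85° → +15.28°, shortest Δλ = 77.13° (east) — does not cross 180°.
Leg 3: +15.28° → -178.78°, shortest Δλ = 165.94° (east) — crosses 180°.
Leg 4: -178.78° → +57.11°, shortest Δλ = -124.11° (west) — crosses 180°.
Total crossings: 3.

3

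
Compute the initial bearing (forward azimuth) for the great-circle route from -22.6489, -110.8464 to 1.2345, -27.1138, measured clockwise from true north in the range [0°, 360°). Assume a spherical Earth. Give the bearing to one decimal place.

86.4°

Δλ = -27.1138 − -110.8464 = 83.7326°.
θ = atan2( sin Δλ · cos φ₂ , cos φ₁ · sin φ₂ − sin φ₁ · cos φ₂ · cos Δλ )
  = atan2(0.99379, 0.06191) = 86.435° → normalised to [0°, 360°): 86.435°.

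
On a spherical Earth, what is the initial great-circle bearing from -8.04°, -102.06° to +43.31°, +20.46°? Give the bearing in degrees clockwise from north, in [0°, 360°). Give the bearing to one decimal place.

Δλ = 20.46 − -102.06 = 122.52°.
θ = atan2( sin Δλ · cos φ₂ , cos φ₁ · sin φ₂ − sin φ₁ · cos φ₂ · cos Δλ )
  = atan2(0.61356, 0.62449) = 44.494° → normalised to [0°, 360°): 44.494°.

44.5°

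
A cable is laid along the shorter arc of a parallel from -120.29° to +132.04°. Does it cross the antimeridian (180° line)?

Naïve |132.04 − -120.29| = 252.33° > 180°, so the shorter arc goes the other way round — across 180°.
Signed shortest Δλ = ((132.04 − -120.29 + 180) mod 360) − 180 = -107.67°.
Going west by 107.67° from -120.29° passes through 180° before reaching +132.04°.

Yes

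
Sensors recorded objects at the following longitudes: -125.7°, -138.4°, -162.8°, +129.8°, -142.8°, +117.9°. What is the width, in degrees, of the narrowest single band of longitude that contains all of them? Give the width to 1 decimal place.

Sort the longitudes: -162.8°, -142.8°, -138.4°, -125.7°, +117.9°, +129.8°.
Eastward gaps between consecutive values (wrapping around): 20.0°, 4.4°, 12.7°, 243.6°, 11.9°, 67.4°.
Largest gap = 243.6° ⇒ minimal covering band is its complement: 360° − 243.6° = 116.4°.
Band runs from +117.9° eastward to -125.7°, crossing the antimeridian.

116.4°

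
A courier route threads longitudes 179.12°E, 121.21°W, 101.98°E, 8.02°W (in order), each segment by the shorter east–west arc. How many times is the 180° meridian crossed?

2

Leg 1: +179.12° → -121.21°, shortest Δλ = 59.67° (east) — crosses 180°.
Leg 2: -121.21° → +101.98°, shortest Δλ = -136.81° (west) — crosses 180°.
Leg 3: +101.98° → -8.02°, shortest Δλ = -110.0° (west) — does not cross 180°.
Total crossings: 2.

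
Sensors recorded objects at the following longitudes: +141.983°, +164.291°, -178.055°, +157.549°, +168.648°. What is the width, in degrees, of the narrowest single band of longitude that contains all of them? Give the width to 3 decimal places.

Sort the longitudes: -178.055°, +141.983°, +157.549°, +164.291°, +168.648°.
Eastward gaps between consecutive values (wrapping around): 320.038°, 15.566°, 6.742°, 4.357°, 13.297°.
Largest gap = 320.038° ⇒ minimal covering band is its complement: 360° − 320.038° = 39.962°.
Band runs from +141.983° eastward to -178.055°, crossing the antimeridian.

39.962°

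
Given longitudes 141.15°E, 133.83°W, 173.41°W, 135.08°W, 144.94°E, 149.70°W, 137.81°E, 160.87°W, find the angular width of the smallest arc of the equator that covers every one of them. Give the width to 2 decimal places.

Sort the longitudes: -173.41°, -160.87°, -149.70°, -135.08°, -133.83°, +137.81°, +141.15°, +144.94°.
Eastward gaps between consecutive values (wrapping around): 12.54°, 11.17°, 14.62°, 1.25°, 271.64°, 3.34°, 3.79°, 41.65°.
Largest gap = 271.64° ⇒ minimal covering band is its complement: 360° − 271.64° = 88.36°.
Band runs from +137.81° eastward to -133.83°, crossing the antimeridian.

88.36°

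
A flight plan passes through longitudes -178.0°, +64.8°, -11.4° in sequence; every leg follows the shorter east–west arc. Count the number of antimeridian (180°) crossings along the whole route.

1

Leg 1: -178.0° → +64.8°, shortest Δλ = -117.2° (west) — crosses 180°.
Leg 2: +64.8° → -11.4°, shortest Δλ = -76.2° (west) — does not cross 180°.
Total crossings: 1.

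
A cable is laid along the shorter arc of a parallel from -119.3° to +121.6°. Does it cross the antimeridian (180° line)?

Naïve |121.6 − -119.3| = 240.9° > 180°, so the shorter arc goes the other way round — across 180°.
Signed shortest Δλ = ((121.6 − -119.3 + 180) mod 360) − 180 = -119.1°.
Going west by 119.1° from -119.3° passes through 180° before reaching +121.6°.

Yes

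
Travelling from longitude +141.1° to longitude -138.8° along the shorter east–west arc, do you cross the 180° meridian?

Naïve |-138.8 − 141.1| = 279.9° > 180°, so the shorter arc goes the other way round — across 180°.
Signed shortest Δλ = ((-138.8 − 141.1 + 180) mod 360) − 180 = 80.1°.
Going east by 80.1° from +141.1° passes through 180° before reaching -138.8°.

Yes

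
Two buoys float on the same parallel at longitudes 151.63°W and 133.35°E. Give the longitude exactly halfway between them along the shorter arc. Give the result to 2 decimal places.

Signed shortest Δλ from -151.63° to +133.35° is -75.02°.
Midpoint longitude = -151.63° + (-75.02°)/2 = -151.63° − 37.51° = -189.14°.
Normalise into (−180°, 180°]: +170.86°.
(The naïve average (-151.63 + +133.35)/2 = -9.14° is on the wrong side of the globe.)

170.86°E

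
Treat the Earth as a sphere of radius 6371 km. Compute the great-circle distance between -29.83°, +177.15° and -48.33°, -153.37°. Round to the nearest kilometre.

3237 km

Δλ = -153.37 − 177.15 = -330.52°; wrapped into (−180°, 180°]: 29.48°.
Δφ = -48.33 − -29.83 = -18.50°.
a = sin²(Δφ/2) + cos φ₁ · cos φ₂ · sin²(Δλ/2) = 0.063175.
c = 2·atan2(√a, √(1−a)) = 0.50814 rad → d = 6371·c ≈ 3237.37 km.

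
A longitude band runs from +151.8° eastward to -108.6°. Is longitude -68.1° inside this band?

Band width going east from +151.8° to -108.6°: ((-108.6 − 151.8) mod 360) = 99.6°.
Offset of -68.1° east of the west edge: ((-68.1 − 151.8) mod 360) = 140.1°.
140.1° > 99.6° ⇒ outside.

No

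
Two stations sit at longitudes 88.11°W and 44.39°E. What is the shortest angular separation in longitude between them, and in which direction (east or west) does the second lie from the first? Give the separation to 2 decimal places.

132.50° east

Raw difference: 44.39 − -88.11 = 132.5°.
Normalise into (−180°, 180°]: 132.5° stays 132.5°.
Positive ⇒ the second point lies to the east; separation 132.50°.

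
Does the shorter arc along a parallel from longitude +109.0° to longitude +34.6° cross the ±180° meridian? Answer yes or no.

Signed shortest Δλ = ((34.6 − 109.0 + 180) mod 360) − 180 = -74.4°.
Going west by 74.4° from +109.0° reaches +34.6° without touching 180°.

No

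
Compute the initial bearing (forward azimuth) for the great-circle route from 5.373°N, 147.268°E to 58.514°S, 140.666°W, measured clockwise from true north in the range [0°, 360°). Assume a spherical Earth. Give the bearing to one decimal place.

Δλ = -140.666 − 147.268 = -287.934°; wrapped into (−180°, 180°]: 72.066°.
θ = atan2( sin Δλ · cos φ₂ , cos φ₁ · sin φ₂ − sin φ₁ · cos φ₂ · cos Δλ )
  = atan2(0.49691, -0.86408) = 150.098° → normalised to [0°, 360°): 150.098°.

150.1°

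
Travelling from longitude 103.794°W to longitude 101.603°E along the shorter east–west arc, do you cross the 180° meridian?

Yes

Naïve |101.603 − -103.794| = 205.397° > 180°, so the shorter arc goes the other way round — across 180°.
Signed shortest Δλ = ((101.603 − -103.794 + 180) mod 360) − 180 = -154.603°.
Going west by 154.603° from -103.794° passes through 180° before reaching +101.603°.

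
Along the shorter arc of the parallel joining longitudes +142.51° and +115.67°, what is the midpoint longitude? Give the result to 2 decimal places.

+129.09°

Signed shortest Δλ from +142.51° to +115.67° is -26.84°.
Midpoint longitude = +142.51° + (-26.84°)/2 = +142.51° − 13.42° = +129.09°.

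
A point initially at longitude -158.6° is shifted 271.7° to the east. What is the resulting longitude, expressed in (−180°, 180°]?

+113.1°

Start at -158.6°; shift +271.7° → +113.1°.
+113.1° already lies in (−180°, 180°].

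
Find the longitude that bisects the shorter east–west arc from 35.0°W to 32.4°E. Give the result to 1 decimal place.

1.3°W

Signed shortest Δλ from -35.0° to +32.4° is +67.4°.
Midpoint longitude = -35.0° + (+67.4°)/2 = -35.0° + 33.7° = -1.3°.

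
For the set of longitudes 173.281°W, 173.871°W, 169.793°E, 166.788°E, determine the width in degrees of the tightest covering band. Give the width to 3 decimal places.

Sort the longitudes: -173.871°, -173.281°, +166.788°, +169.793°.
Eastward gaps between consecutive values (wrapping around): 0.590°, 340.069°, 3.005°, 16.336°.
Largest gap = 340.069° ⇒ minimal covering band is its complement: 360° − 340.069° = 19.931°.
Band runs from +166.788° eastward to -173.281°, crossing the antimeridian.

19.931°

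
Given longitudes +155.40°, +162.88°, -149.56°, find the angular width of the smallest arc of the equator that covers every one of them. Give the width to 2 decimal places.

55.04°

Sort the longitudes: -149.56°, +155.40°, +162.88°.
Eastward gaps between consecutive values (wrapping around): 304.96°, 7.48°, 47.56°.
Largest gap = 304.96° ⇒ minimal covering band is its complement: 360° − 304.96° = 55.04°.
Band runs from +155.40° eastward to -149.56°, crossing the antimeridian.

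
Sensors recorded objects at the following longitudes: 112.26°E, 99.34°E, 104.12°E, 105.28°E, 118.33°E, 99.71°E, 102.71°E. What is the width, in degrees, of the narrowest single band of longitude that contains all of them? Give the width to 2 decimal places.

18.99°

Sort the longitudes: +99.34°, +99.71°, +102.71°, +104.12°, +105.28°, +112.26°, +118.33°.
Eastward gaps between consecutive values (wrapping around): 0.37°, 3.00°, 1.41°, 1.16°, 6.98°, 6.07°, 341.01°.
Largest gap = 341.01° ⇒ minimal covering band is its complement: 360° − 341.01° = 18.99°.
Band runs from +99.34° eastward to +118.33°.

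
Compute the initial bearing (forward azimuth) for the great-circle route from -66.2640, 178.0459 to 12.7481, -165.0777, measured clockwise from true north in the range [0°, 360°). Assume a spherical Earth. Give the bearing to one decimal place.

Δλ = -165.0777 − 178.0459 = -343.1236°; wrapped into (−180°, 180°]: 16.8764°.
θ = atan2( sin Δλ · cos φ₂ , cos φ₁ · sin φ₂ − sin φ₁ · cos φ₂ · cos Δλ )
  = atan2(0.28315, 0.94322) = 16.710° → normalised to [0°, 360°): 16.710°.

16.7°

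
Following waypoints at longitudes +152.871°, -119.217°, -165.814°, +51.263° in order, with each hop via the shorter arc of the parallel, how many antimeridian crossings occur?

2

Leg 1: +152.871° → -119.217°, shortest Δλ = 87.912° (east) — crosses 180°.
Leg 2: -119.217° → -165.814°, shortest Δλ = -46.597° (west) — does not cross 180°.
Leg 3: -165.814° → +51.263°, shortest Δλ = -142.923° (west) — crosses 180°.
Total crossings: 2.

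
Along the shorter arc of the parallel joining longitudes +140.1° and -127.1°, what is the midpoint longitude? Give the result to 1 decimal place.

-173.5°

Signed shortest Δλ from +140.1° to -127.1° is +92.8°.
Midpoint longitude = +140.1° + (+92.8°)/2 = +140.1° + 46.4° = +186.5°.
Normalise into (−180°, 180°]: -173.5°.
(The naïve average (+140.1 + -127.1)/2 = 6.5° is on the wrong side of the globe.)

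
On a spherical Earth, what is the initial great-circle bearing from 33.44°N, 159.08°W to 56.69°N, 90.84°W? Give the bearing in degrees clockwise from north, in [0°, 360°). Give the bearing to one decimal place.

41.1°

Δλ = -90.84 − -159.08 = 68.24°.
θ = atan2( sin Δλ · cos φ₂ , cos φ₁ · sin φ₂ − sin φ₁ · cos φ₂ · cos Δλ )
  = atan2(0.51004, 0.58518) = 41.075° → normalised to [0°, 360°): 41.075°.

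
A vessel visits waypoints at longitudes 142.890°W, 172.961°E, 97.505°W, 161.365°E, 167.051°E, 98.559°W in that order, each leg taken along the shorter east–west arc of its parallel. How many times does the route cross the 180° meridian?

4

Leg 1: -142.890° → +172.961°, shortest Δλ = -44.149° (west) — crosses 180°.
Leg 2: +172.961° → -97.505°, shortest Δλ = 89.534° (east) — crosses 180°.
Leg 3: -97.505° → +161.365°, shortest Δλ = -101.13° (west) — crosses 180°.
Leg 4: +161.365° → +167.051°, shortest Δλ = 5.686° (east) — does not cross 180°.
Leg 5: +167.051° → -98.559°, shortest Δλ = 94.39° (east) — crosses 180°.
Total crossings: 4.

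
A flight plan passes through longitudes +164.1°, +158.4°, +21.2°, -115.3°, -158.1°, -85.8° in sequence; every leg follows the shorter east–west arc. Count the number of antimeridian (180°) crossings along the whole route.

Leg 1: +164.1° → +158.4°, shortest Δλ = -5.7° (west) — does not cross 180°.
Leg 2: +158.4° → +21.2°, shortest Δλ = -137.2° (west) — does not cross 180°.
Leg 3: +21.2° → -115.3°, shortest Δλ = -136.5° (west) — does not cross 180°.
Leg 4: -115.3° → -158.1°, shortest Δλ = -42.8° (west) — does not cross 180°.
Leg 5: -158.1° → -85.8°, shortest Δλ = 72.3° (east) — does not cross 180°.
Total crossings: 0.

0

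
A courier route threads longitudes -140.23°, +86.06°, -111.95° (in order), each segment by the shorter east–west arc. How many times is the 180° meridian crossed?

Leg 1: -140.23° → +86.06°, shortest Δλ = -133.71° (west) — crosses 180°.
Leg 2: +86.06° → -111.95°, shortest Δλ = 161.99° (east) — crosses 180°.
Total crossings: 2.

2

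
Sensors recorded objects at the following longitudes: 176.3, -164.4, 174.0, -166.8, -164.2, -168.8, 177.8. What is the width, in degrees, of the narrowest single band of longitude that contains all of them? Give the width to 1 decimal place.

Sort the longitudes: -168.8°, -166.8°, -164.4°, -164.2°, +174.0°, +176.3°, +177.8°.
Eastward gaps between consecutive values (wrapping around): 2.0°, 2.4°, 0.2°, 338.2°, 2.3°, 1.5°, 13.4°.
Largest gap = 338.2° ⇒ minimal covering band is its complement: 360° − 338.2° = 21.8°.
Band runs from +174.0° eastward to -164.2°, crossing the antimeridian.

21.8°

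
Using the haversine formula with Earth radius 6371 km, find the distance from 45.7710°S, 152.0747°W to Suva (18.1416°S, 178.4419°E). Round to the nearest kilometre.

Δλ = 178.4419 − -152.0747 = 330.5166°; wrapped into (−180°, 180°]: -29.4834°.
Δφ = -18.1416 − -45.7710 = 27.6294°.
a = sin²(Δφ/2) + cos φ₁ · cos φ₂ · sin²(Δλ/2) = 0.099937.
c = 2·atan2(√a, √(1−a)) = 0.64329 rad → d = 6371·c ≈ 4098.42 km.

4098 km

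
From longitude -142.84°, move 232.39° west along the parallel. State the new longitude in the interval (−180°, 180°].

-15.23°

Start at -142.84°; shift −232.39° → -375.23°.
-375.23° lies outside (−180°, 180°]; add 360° → -15.23°.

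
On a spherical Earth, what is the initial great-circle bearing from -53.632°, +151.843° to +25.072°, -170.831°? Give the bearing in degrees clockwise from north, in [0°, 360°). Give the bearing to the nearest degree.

Δλ = -170.831 − 151.843 = -322.674°; wrapped into (−180°, 180°]: 37.326°.
θ = atan2( sin Δλ · cos φ₂ , cos φ₁ · sin φ₂ − sin φ₁ · cos φ₂ · cos Δλ )
  = atan2(0.54922, 0.83126) = 33.453° → normalised to [0°, 360°): 33.453°.

33°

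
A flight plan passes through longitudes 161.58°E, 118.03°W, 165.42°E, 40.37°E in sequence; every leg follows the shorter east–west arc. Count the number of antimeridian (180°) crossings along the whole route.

Leg 1: +161.58° → -118.03°, shortest Δλ = 80.39° (east) — crosses 180°.
Leg 2: -118.03° → +165.42°, shortest Δλ = -76.55° (west) — crosses 180°.
Leg 3: +165.42° → +40.37°, shortest Δλ = -125.05° (west) — does not cross 180°.
Total crossings: 2.

2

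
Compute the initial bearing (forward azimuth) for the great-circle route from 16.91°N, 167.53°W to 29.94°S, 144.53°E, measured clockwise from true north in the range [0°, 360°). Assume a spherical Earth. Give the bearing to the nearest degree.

Δλ = 144.53 − -167.53 = 312.06°; wrapped into (−180°, 180°]: -47.94°.
θ = atan2( sin Δλ · cos φ₂ , cos φ₁ · sin φ₂ − sin φ₁ · cos φ₂ · cos Δλ )
  = atan2(-0.64336, -0.64637) = -135.133° → normalised to [0°, 360°): 224.867°.

225°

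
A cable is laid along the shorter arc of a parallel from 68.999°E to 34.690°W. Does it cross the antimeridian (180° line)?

No

Signed shortest Δλ = ((-34.690 − 68.999 + 180) mod 360) − 180 = -103.689°.
Going west by 103.689° from +68.999° reaches -34.690° without touching 180°.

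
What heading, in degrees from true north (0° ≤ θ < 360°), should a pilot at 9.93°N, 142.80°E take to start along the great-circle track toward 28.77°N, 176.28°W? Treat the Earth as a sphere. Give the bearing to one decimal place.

57.9°

Δλ = -176.28 − 142.80 = -319.08°; wrapped into (−180°, 180°]: 40.92°.
θ = atan2( sin Δλ · cos φ₂ , cos φ₁ · sin φ₂ − sin φ₁ · cos φ₂ · cos Δλ )
  = atan2(0.57415, 0.35987) = 57.921° → normalised to [0°, 360°): 57.921°.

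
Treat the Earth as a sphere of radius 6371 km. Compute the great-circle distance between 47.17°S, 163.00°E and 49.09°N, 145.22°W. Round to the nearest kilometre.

Δλ = -145.22 − 163.00 = -308.22°; wrapped into (−180°, 180°]: 51.78°.
Δφ = 49.09 − -47.17 = 96.26°.
a = sin²(Δφ/2) + cos φ₁ · cos φ₂ · sin²(Δλ/2) = 0.639401.
c = 2·atan2(√a, √(1−a)) = 1.85334 rad → d = 6371·c ≈ 11807.65 km.

11808 km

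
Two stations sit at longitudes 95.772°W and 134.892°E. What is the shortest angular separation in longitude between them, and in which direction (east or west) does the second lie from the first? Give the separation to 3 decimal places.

Raw difference: 134.892 − -95.772 = 230.664°.
Normalise into (−180°, 180°]: 230.664° − 360° = -129.336°.
Negative ⇒ the second point lies to the west; separation 129.336°.

129.336° west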